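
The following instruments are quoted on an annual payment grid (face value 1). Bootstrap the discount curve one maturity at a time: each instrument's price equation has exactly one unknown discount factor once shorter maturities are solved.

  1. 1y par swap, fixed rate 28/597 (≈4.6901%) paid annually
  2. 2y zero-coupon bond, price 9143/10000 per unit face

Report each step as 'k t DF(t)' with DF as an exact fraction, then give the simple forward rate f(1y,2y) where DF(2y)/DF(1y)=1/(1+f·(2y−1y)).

1 1 597/625
2 2 9143/10000
f(1y,2y) = ((597/625)/(9143/10000) − 1)/(1) = 409/9143 ≈ 4.4734%

step 1 [1y] swap r/1=28/597: DF=(1 − 28/597·(0))/(1+28/597) = 597/625 ≈ 0.955200
step 2 [2y] zero: DF = P = 9143/10000 ≈ 0.914300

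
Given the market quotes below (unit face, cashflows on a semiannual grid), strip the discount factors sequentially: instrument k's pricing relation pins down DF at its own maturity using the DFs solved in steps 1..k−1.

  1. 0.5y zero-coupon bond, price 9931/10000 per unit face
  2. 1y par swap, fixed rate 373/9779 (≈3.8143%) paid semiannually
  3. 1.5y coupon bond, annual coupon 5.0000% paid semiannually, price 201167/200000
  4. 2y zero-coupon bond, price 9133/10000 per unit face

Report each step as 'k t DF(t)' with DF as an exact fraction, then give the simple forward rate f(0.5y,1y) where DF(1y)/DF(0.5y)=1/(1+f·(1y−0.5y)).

1 1/2 9931/10000
2 1 9627/10000
3 3/2 1167/1250
4 2 9133/10000
f(0.5y,1y) = ((9931/10000)/(9627/10000) − 1)/(1/2) = 608/9627 ≈ 6.3156%

step 1 [0.5y] zero: DF = P = 9931/10000 ≈ 0.993100
step 2 [1y] swap r/2=373/19558: DF=(1 − 373/19558·(0.993100))/(1+373/19558) = 9627/10000 ≈ 0.962700
step 3 [1.5y] bond c/2=1/40: DF=(201167/200000 − 1/40·(0.993100+0.962700))/(1+1/40) = 1167/1250 ≈ 0.933600
step 4 [2y] zero: DF = P = 9133/10000 ≈ 0.913300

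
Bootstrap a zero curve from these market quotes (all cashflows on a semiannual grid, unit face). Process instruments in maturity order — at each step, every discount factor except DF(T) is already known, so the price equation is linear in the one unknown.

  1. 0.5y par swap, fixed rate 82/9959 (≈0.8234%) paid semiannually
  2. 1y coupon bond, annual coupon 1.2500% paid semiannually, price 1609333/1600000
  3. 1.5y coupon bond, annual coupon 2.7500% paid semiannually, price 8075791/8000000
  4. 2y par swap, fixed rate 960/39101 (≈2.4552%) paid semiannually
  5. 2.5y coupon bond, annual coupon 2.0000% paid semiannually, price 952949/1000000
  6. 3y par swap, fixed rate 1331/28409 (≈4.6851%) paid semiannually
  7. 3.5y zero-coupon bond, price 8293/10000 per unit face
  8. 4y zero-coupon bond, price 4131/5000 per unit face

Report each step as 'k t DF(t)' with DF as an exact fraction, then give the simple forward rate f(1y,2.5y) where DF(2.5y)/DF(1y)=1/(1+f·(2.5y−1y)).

step 1 [0.5y] swap r/2=41/9959: DF=(1 − 41/9959·(0))/(1+41/9959) = 9959/10000 ≈ 0.995900
step 2 [1y] bond c/2=1/160: DF=(1609333/1600000 − 1/160·(0.995900))/(1+1/160) = 4967/5000 ≈ 0.993400
step 3 [1.5y] bond c/2=11/800: DF=(8075791/8000000 − 11/800·(0.995900+0.993400))/(1+11/800) = 1211/1250 ≈ 0.968800
step 4 [2y] swap r/2=480/39101: DF=(1 − 480/39101·(0.995900+0.993400+0.968800))/(1+480/39101) = 119/125 ≈ 0.952000
step 5 [2.5y] bond c/2=1/100: DF=(952949/1000000 − 1/100·(0.995900+0.993400+0.968800+0.952000))/(1+1/100) = 1131/1250 ≈ 0.904800
step 6 [3y] swap r/2=1331/56818: DF=(1 − 1331/56818·(0.995900+0.993400+0.968800+0.952000+0.904800))/(1+1331/56818) = 8669/10000 ≈ 0.866900
step 7 [3.5y] zero: DF = P = 8293/10000 ≈ 0.829300
step 8 [4y] zero: DF = P = 4131/5000 ≈ 0.826200

1 1/2 9959/10000
2 1 4967/5000
3 3/2 1211/1250
4 2 119/125
5 5/2 1131/1250
6 3 8669/10000
7 7/2 8293/10000
8 4 4131/5000
f(1y,2.5y) = ((4967/5000)/(1131/1250) − 1)/(3/2) = 443/6786 ≈ 6.5281%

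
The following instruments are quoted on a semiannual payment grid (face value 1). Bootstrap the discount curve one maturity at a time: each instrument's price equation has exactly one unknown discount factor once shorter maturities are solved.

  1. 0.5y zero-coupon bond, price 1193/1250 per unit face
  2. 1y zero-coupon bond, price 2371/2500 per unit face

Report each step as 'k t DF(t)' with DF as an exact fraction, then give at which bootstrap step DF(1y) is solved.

step 1 [0.5y] zero: DF = P = 1193/1250 ≈ 0.954400
step 2 [1y] zero: DF = P = 2371/2500 ≈ 0.948400

1 1/2 1193/1250
2 1 2371/2500
DF(1y) is solved at step 2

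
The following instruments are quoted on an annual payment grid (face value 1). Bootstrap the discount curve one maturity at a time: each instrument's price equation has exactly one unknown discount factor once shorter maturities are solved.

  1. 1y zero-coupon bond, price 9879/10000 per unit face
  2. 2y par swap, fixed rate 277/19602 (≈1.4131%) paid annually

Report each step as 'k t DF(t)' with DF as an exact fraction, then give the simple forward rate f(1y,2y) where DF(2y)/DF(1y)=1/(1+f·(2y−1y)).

1 1 9879/10000
2 2 9723/10000
f(1y,2y) = ((9879/10000)/(9723/10000) − 1)/(1) = 52/3241 ≈ 1.6044%

step 1 [1y] zero: DF = P = 9879/10000 ≈ 0.987900
step 2 [2y] swap r/1=277/19602: DF=(1 − 277/19602·(0.987900))/(1+277/19602) = 9723/10000 ≈ 0.972300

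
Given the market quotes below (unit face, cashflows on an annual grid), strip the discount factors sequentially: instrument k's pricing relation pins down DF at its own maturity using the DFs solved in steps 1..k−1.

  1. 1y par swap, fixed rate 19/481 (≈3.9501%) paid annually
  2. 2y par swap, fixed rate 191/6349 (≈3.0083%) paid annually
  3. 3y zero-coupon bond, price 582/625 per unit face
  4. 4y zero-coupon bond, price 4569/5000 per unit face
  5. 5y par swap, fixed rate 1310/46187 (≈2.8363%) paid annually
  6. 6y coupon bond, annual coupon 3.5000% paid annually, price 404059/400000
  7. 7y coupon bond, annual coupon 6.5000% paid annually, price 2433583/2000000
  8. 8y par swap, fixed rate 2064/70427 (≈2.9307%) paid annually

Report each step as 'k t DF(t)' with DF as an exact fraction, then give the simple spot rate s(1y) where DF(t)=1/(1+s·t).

step 1 [1y] swap r/1=19/481: DF=(1 − 19/481·(0))/(1+19/481) = 481/500 ≈ 0.962000
step 2 [2y] swap r/1=191/6349: DF=(1 − 191/6349·(0.962000))/(1+191/6349) = 9427/10000 ≈ 0.942700
step 3 [3y] zero: DF = P = 582/625 ≈ 0.931200
step 4 [4y] zero: DF = P = 4569/5000 ≈ 0.913800
step 5 [5y] swap r/1=1310/46187: DF=(1 − 1310/46187·(0.962000+0.942700+0.931200+0.913800))/(1+1310/46187) = 869/1000 ≈ 0.869000
step 6 [6y] bond c/1=7/200: DF=(404059/400000 − 7/200·(0.962000+0.942700+0.931200+0.913800+0.869000))/(1+7/200) = 4099/5000 ≈ 0.819800
step 7 [7y] bond c/1=13/200: DF=(2433583/2000000 − 13/200·(0.962000+0.942700+0.931200+0.913800+0.869000+0.819800))/(1+13/200) = 4053/5000 ≈ 0.810600
step 8 [8y] swap r/1=2064/70427: DF=(1 − 2064/70427·(0.962000+0.942700+0.931200+0.913800+0.869000+0.819800+0.810600))/(1+2064/70427) = 496/625 ≈ 0.793600

1 1 481/500
2 2 9427/10000
3 3 582/625
4 4 4569/5000
5 5 869/1000
6 6 4099/5000
7 7 4053/5000
8 8 496/625
s(1y) = (1/(481/500) − 1)/(1) = 19/481 ≈ 3.9501%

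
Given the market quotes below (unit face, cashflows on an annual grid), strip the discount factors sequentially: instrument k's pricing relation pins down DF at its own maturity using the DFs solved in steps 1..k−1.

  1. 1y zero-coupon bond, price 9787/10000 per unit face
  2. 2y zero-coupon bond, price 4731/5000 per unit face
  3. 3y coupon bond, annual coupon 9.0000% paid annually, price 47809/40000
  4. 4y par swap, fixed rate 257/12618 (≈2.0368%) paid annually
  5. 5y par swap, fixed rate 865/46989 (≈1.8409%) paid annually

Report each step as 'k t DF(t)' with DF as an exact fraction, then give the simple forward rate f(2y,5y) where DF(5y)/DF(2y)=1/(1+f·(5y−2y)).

1 1 9787/10000
2 2 4731/5000
3 3 586/625
4 4 9229/10000
5 5 1827/2000
f(2y,5y) = ((4731/5000)/(1827/2000) − 1)/(3) = 109/9135 ≈ 1.1932%

step 1 [1y] zero: DF = P = 9787/10000 ≈ 0.978700
step 2 [2y] zero: DF = P = 4731/5000 ≈ 0.946200
step 3 [3y] bond c/1=9/100: DF=(47809/40000 − 9/100·(0.978700+0.946200))/(1+9/100) = 586/625 ≈ 0.937600
step 4 [4y] swap r/1=257/12618: DF=(1 − 257/12618·(0.978700+0.946200+0.937600))/(1+257/12618) = 9229/10000 ≈ 0.922900
step 5 [5y] swap r/1=865/46989: DF=(1 − 865/46989·(0.978700+0.946200+0.937600+0.922900))/(1+865/46989) = 1827/2000 ≈ 0.913500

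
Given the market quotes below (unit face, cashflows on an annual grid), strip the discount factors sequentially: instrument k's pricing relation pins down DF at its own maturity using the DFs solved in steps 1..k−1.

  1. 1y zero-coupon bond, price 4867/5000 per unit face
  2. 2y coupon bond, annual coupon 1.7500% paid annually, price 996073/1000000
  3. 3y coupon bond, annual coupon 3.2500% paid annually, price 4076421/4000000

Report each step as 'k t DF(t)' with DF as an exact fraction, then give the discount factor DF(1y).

1 1 4867/5000
2 2 4811/5000
3 3 9261/10000
DF(1y) = 4867/5000 ≈ 0.973400

step 1 [1y] zero: DF = P = 4867/5000 ≈ 0.973400
step 2 [2y] bond c/1=7/400: DF=(996073/1000000 − 7/400·(0.973400))/(1+7/400) = 4811/5000 ≈ 0.962200
step 3 [3y] bond c/1=13/400: DF=(4076421/4000000 − 13/400·(0.973400+0.962200))/(1+13/400) = 9261/10000 ≈ 0.926100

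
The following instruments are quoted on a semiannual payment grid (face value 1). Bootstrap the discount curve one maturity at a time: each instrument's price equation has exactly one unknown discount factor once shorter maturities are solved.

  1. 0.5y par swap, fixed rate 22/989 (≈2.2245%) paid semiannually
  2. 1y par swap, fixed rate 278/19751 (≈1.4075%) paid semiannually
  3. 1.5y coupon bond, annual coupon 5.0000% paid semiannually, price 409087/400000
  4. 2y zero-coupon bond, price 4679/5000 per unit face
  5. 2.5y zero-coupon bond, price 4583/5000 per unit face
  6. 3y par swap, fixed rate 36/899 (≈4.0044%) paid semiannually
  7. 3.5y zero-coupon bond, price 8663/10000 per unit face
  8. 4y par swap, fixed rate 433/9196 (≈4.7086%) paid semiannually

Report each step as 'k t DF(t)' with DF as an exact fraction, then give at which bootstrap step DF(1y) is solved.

1 1/2 989/1000
2 1 9861/10000
3 3/2 1187/1250
4 2 4679/5000
5 5/2 4583/5000
6 3 4433/5000
7 7/2 8663/10000
8 4 2067/2500
DF(1y) is solved at step 2

step 1 [0.5y] swap r/2=11/989: DF=(1 − 11/989·(0))/(1+11/989) = 989/1000 ≈ 0.989000
step 2 [1y] swap r/2=139/19751: DF=(1 − 139/19751·(0.989000))/(1+139/19751) = 9861/10000 ≈ 0.986100
step 3 [1.5y] bond c/2=1/40: DF=(409087/400000 − 1/40·(0.989000+0.986100))/(1+1/40) = 1187/1250 ≈ 0.949600
step 4 [2y] zero: DF = P = 4679/5000 ≈ 0.935800
step 5 [2.5y] zero: DF = P = 4583/5000 ≈ 0.916600
step 6 [3y] swap r/2=18/899: DF=(1 − 18/899·(0.989000+0.986100+0.949600+0.935800+0.916600))/(1+18/899) = 4433/5000 ≈ 0.886600
step 7 [3.5y] zero: DF = P = 8663/10000 ≈ 0.866300
step 8 [4y] swap r/2=433/18392: DF=(1 − 433/18392·(0.989000+0.986100+0.949600+0.935800+0.916600+0.886600+0.866300))/(1+433/18392) = 2067/2500 ≈ 0.826800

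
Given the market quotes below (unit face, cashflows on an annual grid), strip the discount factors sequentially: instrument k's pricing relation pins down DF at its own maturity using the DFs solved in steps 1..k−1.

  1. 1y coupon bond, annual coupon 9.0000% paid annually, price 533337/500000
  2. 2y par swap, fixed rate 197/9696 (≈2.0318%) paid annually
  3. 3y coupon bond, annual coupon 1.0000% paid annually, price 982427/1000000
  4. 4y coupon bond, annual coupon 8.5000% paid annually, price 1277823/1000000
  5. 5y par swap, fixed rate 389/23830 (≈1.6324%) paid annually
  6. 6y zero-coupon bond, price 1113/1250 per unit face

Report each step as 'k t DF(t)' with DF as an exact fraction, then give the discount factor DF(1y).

1 1 4893/5000
2 2 4803/5000
3 3 1907/2000
4 4 9511/10000
5 5 4611/5000
6 6 1113/1250
DF(1y) = 4893/5000 ≈ 0.978600

step 1 [1y] bond c/1=9/100: DF=(533337/500000 − 9/100·(0))/(1+9/100) = 4893/5000 ≈ 0.978600
step 2 [2y] swap r/1=197/9696: DF=(1 − 197/9696·(0.978600))/(1+197/9696) = 4803/5000 ≈ 0.960600
step 3 [3y] bond c/1=1/100: DF=(982427/1000000 − 1/100·(0.978600+0.960600))/(1+1/100) = 1907/2000 ≈ 0.953500
step 4 [4y] bond c/1=17/200: DF=(1277823/1000000 − 17/200·(0.978600+0.960600+0.953500))/(1+17/200) = 9511/10000 ≈ 0.951100
step 5 [5y] swap r/1=389/23830: DF=(1 − 389/23830·(0.978600+0.960600+0.953500+0.951100))/(1+389/23830) = 4611/5000 ≈ 0.922200
step 6 [6y] zero: DF = P = 1113/1250 ≈ 0.890400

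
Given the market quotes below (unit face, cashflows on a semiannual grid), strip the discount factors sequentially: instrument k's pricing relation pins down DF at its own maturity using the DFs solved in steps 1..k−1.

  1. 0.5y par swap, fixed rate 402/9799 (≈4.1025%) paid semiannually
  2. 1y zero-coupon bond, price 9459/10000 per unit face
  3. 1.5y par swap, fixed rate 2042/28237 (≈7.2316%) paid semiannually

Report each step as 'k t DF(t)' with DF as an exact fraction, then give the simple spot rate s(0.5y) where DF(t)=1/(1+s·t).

step 1 [0.5y] swap r/2=201/9799: DF=(1 − 201/9799·(0))/(1+201/9799) = 9799/10000 ≈ 0.979900
step 2 [1y] zero: DF = P = 9459/10000 ≈ 0.945900
step 3 [1.5y] swap r/2=1021/28237: DF=(1 − 1021/28237·(0.979900+0.945900))/(1+1021/28237) = 8979/10000 ≈ 0.897900

1 1/2 9799/10000
2 1 9459/10000
3 3/2 8979/10000
s(0.5y) = (1/(9799/10000) − 1)/(1/2) = 402/9799 ≈ 4.1025%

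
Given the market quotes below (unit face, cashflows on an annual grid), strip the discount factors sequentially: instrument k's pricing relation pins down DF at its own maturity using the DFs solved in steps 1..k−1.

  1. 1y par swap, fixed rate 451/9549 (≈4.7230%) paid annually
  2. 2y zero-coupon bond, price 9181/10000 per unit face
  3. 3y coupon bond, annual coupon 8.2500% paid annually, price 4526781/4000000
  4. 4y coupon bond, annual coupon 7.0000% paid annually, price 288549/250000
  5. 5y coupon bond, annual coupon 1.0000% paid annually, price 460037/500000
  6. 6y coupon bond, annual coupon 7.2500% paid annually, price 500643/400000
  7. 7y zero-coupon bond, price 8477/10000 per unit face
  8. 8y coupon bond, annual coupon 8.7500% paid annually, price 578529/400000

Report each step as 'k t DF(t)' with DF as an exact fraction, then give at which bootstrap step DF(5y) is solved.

1 1 9549/10000
2 2 9181/10000
3 3 9027/10000
4 4 8971/10000
5 5 4373/5000
6 6 2149/2500
7 7 8477/10000
8 8 8267/10000
DF(5y) is solved at step 5

step 1 [1y] swap r/1=451/9549: DF=(1 − 451/9549·(0))/(1+451/9549) = 9549/10000 ≈ 0.954900
step 2 [2y] zero: DF = P = 9181/10000 ≈ 0.918100
step 3 [3y] bond c/1=33/400: DF=(4526781/4000000 − 33/400·(0.954900+0.918100))/(1+33/400) = 9027/10000 ≈ 0.902700
step 4 [4y] bond c/1=7/100: DF=(288549/250000 − 7/100·(0.954900+0.918100+0.902700))/(1+7/100) = 8971/10000 ≈ 0.897100
step 5 [5y] bond c/1=1/100: DF=(460037/500000 − 1/100·(0.954900+0.918100+0.902700+0.897100))/(1+1/100) = 4373/5000 ≈ 0.874600
step 6 [6y] bond c/1=29/400: DF=(500643/400000 − 29/400·(0.954900+0.918100+0.902700+0.897100+0.874600))/(1+29/400) = 2149/2500 ≈ 0.859600
step 7 [7y] zero: DF = P = 8477/10000 ≈ 0.847700
step 8 [8y] bond c/1=7/80: DF=(578529/400000 − 7/80·(0.954900+0.918100+0.902700+0.897100+0.874600+0.859600+0.847700))/(1+7/80) = 8267/10000 ≈ 0.826700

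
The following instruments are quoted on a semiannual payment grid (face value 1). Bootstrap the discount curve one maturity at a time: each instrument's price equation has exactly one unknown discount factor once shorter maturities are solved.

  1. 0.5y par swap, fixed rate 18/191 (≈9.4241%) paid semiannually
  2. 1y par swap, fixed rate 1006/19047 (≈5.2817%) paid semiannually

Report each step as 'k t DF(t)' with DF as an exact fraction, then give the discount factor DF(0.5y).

step 1 [0.5y] swap r/2=9/191: DF=(1 − 9/191·(0))/(1+9/191) = 191/200 ≈ 0.955000
step 2 [1y] swap r/2=503/19047: DF=(1 − 503/19047·(0.955000))/(1+503/19047) = 9497/10000 ≈ 0.949700

1 1/2 191/200
2 1 9497/10000
DF(0.5y) = 191/200 ≈ 0.955000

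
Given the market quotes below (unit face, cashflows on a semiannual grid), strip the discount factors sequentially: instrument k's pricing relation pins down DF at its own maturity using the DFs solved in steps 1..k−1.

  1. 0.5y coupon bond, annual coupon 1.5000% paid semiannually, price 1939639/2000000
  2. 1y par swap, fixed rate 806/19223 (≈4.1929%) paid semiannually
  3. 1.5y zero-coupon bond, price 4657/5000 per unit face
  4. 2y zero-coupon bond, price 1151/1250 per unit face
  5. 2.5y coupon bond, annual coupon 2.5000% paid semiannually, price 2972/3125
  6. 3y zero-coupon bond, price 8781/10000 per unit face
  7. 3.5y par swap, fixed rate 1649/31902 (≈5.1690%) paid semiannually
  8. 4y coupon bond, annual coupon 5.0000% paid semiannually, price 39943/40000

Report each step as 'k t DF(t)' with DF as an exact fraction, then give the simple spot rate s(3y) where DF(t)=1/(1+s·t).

step 1 [0.5y] bond c/2=3/400: DF=(1939639/2000000 − 3/400·(0))/(1+3/400) = 4813/5000 ≈ 0.962600
step 2 [1y] swap r/2=403/19223: DF=(1 − 403/19223·(0.962600))/(1+403/19223) = 9597/10000 ≈ 0.959700
step 3 [1.5y] zero: DF = P = 4657/5000 ≈ 0.931400
step 4 [2y] zero: DF = P = 1151/1250 ≈ 0.920800
step 5 [2.5y] bond c/2=1/80: DF=(2972/3125 − 1/80·(0.962600+0.959700+0.931400+0.920800))/(1+1/80) = 8927/10000 ≈ 0.892700
step 6 [3y] zero: DF = P = 8781/10000 ≈ 0.878100
step 7 [3.5y] swap r/2=1649/63804: DF=(1 − 1649/63804·(0.962600+0.959700+0.931400+0.920800+0.892700+0.878100))/(1+1649/63804) = 8351/10000 ≈ 0.835100
step 8 [4y] bond c/2=1/40: DF=(39943/40000 − 1/40·(0.962600+0.959700+0.931400+0.920800+0.892700+0.878100+0.835100))/(1+1/40) = 4093/5000 ≈ 0.818600

1 1/2 4813/5000
2 1 9597/10000
3 3/2 4657/5000
4 2 1151/1250
5 5/2 8927/10000
6 3 8781/10000
7 7/2 8351/10000
8 4 4093/5000
s(3y) = (1/(8781/10000) − 1)/(3) = 1219/26343 ≈ 4.6274%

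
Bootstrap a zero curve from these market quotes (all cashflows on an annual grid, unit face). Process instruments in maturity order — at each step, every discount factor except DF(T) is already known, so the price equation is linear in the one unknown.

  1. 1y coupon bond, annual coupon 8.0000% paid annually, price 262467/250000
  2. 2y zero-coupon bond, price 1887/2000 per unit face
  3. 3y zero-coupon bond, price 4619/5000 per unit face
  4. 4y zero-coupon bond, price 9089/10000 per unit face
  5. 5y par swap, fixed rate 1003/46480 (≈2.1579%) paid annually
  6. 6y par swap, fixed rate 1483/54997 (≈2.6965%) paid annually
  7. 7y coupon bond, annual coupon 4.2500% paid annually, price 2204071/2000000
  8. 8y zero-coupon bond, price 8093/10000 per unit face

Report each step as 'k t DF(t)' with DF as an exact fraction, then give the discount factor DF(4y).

step 1 [1y] bond c/1=2/25: DF=(262467/250000 − 2/25·(0))/(1+2/25) = 9721/10000 ≈ 0.972100
step 2 [2y] zero: DF = P = 1887/2000 ≈ 0.943500
step 3 [3y] zero: DF = P = 4619/5000 ≈ 0.923800
step 4 [4y] zero: DF = P = 9089/10000 ≈ 0.908900
step 5 [5y] swap r/1=1003/46480: DF=(1 − 1003/46480·(0.972100+0.943500+0.923800+0.908900))/(1+1003/46480) = 8997/10000 ≈ 0.899700
step 6 [6y] swap r/1=1483/54997: DF=(1 − 1483/54997·(0.972100+0.943500+0.923800+0.908900+0.899700))/(1+1483/54997) = 8517/10000 ≈ 0.851700
step 7 [7y] bond c/1=17/400: DF=(2204071/2000000 − 17/400·(0.972100+0.943500+0.923800+0.908900+0.899700+0.851700))/(1+17/400) = 8329/10000 ≈ 0.832900
step 8 [8y] zero: DF = P = 8093/10000 ≈ 0.809300

1 1 9721/10000
2 2 1887/2000
3 3 4619/5000
4 4 9089/10000
5 5 8997/10000
6 6 8517/10000
7 7 8329/10000
8 8 8093/10000
DF(4y) = 9089/10000 ≈ 0.908900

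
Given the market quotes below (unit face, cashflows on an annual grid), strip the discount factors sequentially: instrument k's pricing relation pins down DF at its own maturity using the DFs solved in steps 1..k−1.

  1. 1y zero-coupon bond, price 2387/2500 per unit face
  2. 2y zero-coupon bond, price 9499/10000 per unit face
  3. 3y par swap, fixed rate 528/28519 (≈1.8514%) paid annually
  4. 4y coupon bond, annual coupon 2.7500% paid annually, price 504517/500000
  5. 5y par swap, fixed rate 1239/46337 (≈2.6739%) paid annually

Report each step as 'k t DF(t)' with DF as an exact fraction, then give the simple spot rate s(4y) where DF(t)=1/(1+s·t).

step 1 [1y] zero: DF = P = 2387/2500 ≈ 0.954800
step 2 [2y] zero: DF = P = 9499/10000 ≈ 0.949900
step 3 [3y] swap r/1=528/28519: DF=(1 − 528/28519·(0.954800+0.949900))/(1+528/28519) = 592/625 ≈ 0.947200
step 4 [4y] bond c/1=11/400: DF=(504517/500000 − 11/400·(0.954800+0.949900+0.947200))/(1+11/400) = 9057/10000 ≈ 0.905700
step 5 [5y] swap r/1=1239/46337: DF=(1 − 1239/46337·(0.954800+0.949900+0.947200+0.905700))/(1+1239/46337) = 8761/10000 ≈ 0.876100

1 1 2387/2500
2 2 9499/10000
3 3 592/625
4 4 9057/10000
5 5 8761/10000
s(4y) = (1/(9057/10000) − 1)/(4) = 943/36228 ≈ 2.6030%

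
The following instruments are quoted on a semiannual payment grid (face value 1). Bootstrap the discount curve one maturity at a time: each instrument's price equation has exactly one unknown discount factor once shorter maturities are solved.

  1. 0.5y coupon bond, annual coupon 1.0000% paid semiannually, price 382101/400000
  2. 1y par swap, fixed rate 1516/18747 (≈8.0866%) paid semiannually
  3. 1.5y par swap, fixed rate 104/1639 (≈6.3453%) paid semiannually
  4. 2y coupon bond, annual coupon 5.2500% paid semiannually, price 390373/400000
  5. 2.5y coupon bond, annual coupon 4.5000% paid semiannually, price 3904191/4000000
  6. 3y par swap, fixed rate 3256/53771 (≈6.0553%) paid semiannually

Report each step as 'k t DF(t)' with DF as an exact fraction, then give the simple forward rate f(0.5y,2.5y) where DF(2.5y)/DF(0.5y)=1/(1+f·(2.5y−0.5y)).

1 1/2 1901/2000
2 1 4621/5000
3 3/2 2279/2500
4 2 8797/10000
5 5/2 8739/10000
6 3 2093/2500
f(0.5y,2.5y) = ((1901/2000)/(8739/10000) − 1)/(2) = 383/8739 ≈ 4.3827%

step 1 [0.5y] bond c/2=1/200: DF=(382101/400000 − 1/200·(0))/(1+1/200) = 1901/2000 ≈ 0.950500
step 2 [1y] swap r/2=758/18747: DF=(1 − 758/18747·(0.950500))/(1+758/18747) = 4621/5000 ≈ 0.924200
step 3 [1.5y] swap r/2=52/1639: DF=(1 − 52/1639·(0.950500+0.924200))/(1+52/1639) = 2279/2500 ≈ 0.911600
step 4 [2y] bond c/2=21/800: DF=(390373/400000 − 21/800·(0.950500+0.924200+0.911600))/(1+21/800) = 8797/10000 ≈ 0.879700
step 5 [2.5y] bond c/2=9/400: DF=(3904191/4000000 − 9/400·(0.950500+0.924200+0.911600+0.879700))/(1+9/400) = 8739/10000 ≈ 0.873900
step 6 [3y] swap r/2=1628/53771: DF=(1 − 1628/53771·(0.950500+0.924200+0.911600+0.879700+0.873900))/(1+1628/53771) = 2093/2500 ≈ 0.837200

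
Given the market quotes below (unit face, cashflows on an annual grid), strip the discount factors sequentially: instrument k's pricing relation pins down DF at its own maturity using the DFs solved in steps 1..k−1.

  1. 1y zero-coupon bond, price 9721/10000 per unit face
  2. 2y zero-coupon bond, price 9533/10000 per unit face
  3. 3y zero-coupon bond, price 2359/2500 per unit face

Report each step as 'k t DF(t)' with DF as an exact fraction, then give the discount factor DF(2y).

step 1 [1y] zero: DF = P = 9721/10000 ≈ 0.972100
step 2 [2y] zero: DF = P = 9533/10000 ≈ 0.953300
step 3 [3y] zero: DF = P = 2359/2500 ≈ 0.943600

1 1 9721/10000
2 2 9533/10000
3 3 2359/2500
DF(2y) = 9533/10000 ≈ 0.953300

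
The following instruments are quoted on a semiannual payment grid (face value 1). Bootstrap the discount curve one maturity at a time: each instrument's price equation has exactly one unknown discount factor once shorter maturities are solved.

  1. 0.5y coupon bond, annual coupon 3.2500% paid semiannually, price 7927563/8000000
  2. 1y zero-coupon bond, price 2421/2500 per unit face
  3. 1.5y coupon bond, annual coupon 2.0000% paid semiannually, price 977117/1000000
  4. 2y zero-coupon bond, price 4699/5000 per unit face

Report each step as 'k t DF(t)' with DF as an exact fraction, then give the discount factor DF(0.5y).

1 1/2 9751/10000
2 1 2421/2500
3 3/2 4741/5000
4 2 4699/5000
DF(0.5y) = 9751/10000 ≈ 0.975100

step 1 [0.5y] bond c/2=13/800: DF=(7927563/8000000 − 13/800·(0))/(1+13/800) = 9751/10000 ≈ 0.975100
step 2 [1y] zero: DF = P = 2421/2500 ≈ 0.968400
step 3 [1.5y] bond c/2=1/100: DF=(977117/1000000 − 1/100·(0.975100+0.968400))/(1+1/100) = 4741/5000 ≈ 0.948200
step 4 [2y] zero: DF = P = 4699/5000 ≈ 0.939800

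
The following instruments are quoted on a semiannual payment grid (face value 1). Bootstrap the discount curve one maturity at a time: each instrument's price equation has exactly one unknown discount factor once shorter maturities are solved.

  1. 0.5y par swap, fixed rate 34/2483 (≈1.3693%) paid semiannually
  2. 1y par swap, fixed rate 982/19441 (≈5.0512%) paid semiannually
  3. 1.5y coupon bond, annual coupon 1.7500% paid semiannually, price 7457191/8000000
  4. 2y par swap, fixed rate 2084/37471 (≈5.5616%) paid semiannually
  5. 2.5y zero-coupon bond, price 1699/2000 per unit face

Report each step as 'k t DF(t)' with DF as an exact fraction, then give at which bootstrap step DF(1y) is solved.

step 1 [0.5y] swap r/2=17/2483: DF=(1 − 17/2483·(0))/(1+17/2483) = 2483/2500 ≈ 0.993200
step 2 [1y] swap r/2=491/19441: DF=(1 − 491/19441·(0.993200))/(1+491/19441) = 9509/10000 ≈ 0.950900
step 3 [1.5y] bond c/2=7/800: DF=(7457191/8000000 − 7/800·(0.993200+0.950900))/(1+7/800) = 567/625 ≈ 0.907200
step 4 [2y] swap r/2=1042/37471: DF=(1 − 1042/37471·(0.993200+0.950900+0.907200))/(1+1042/37471) = 4479/5000 ≈ 0.895800
step 5 [2.5y] zero: DF = P = 1699/2000 ≈ 0.849500

1 1/2 2483/2500
2 1 9509/10000
3 3/2 567/625
4 2 4479/5000
5 5/2 1699/2000
DF(1y) is solved at step 2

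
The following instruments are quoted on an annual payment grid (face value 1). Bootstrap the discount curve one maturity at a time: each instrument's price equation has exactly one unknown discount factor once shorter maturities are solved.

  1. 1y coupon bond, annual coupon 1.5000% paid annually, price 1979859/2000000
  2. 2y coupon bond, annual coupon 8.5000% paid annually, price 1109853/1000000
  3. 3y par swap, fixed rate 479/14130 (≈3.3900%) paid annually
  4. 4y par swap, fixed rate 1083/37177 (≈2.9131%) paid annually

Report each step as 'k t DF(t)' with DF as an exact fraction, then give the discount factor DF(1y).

1 1 9753/10000
2 2 1893/2000
3 3 4521/5000
4 4 8917/10000
DF(1y) = 9753/10000 ≈ 0.975300

step 1 [1y] bond c/1=3/200: DF=(1979859/2000000 − 3/200·(0))/(1+3/200) = 9753/10000 ≈ 0.975300
step 2 [2y] bond c/1=17/200: DF=(1109853/1000000 − 17/200·(0.975300))/(1+17/200) = 1893/2000 ≈ 0.946500
step 3 [3y] swap r/1=479/14130: DF=(1 − 479/14130·(0.975300+0.946500))/(1+479/14130) = 4521/5000 ≈ 0.904200
step 4 [4y] swap r/1=1083/37177: DF=(1 − 1083/37177·(0.975300+0.946500+0.904200))/(1+1083/37177) = 8917/10000 ≈ 0.891700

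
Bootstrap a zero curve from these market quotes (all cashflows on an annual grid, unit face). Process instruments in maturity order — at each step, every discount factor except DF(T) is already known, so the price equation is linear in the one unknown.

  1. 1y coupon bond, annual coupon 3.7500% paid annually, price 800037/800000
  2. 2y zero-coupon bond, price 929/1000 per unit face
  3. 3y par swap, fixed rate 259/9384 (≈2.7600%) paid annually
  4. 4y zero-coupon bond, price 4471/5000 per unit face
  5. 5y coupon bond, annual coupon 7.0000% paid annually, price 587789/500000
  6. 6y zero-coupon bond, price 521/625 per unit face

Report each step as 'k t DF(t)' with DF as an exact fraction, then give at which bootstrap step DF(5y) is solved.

1 1 9639/10000
2 2 929/1000
3 3 9223/10000
4 4 4471/5000
5 5 107/125
6 6 521/625
DF(5y) is solved at step 5

step 1 [1y] bond c/1=3/80: DF=(800037/800000 − 3/80·(0))/(1+3/80) = 9639/10000 ≈ 0.963900
step 2 [2y] zero: DF = P = 929/1000 ≈ 0.929000
step 3 [3y] swap r/1=259/9384: DF=(1 − 259/9384·(0.963900+0.929000))/(1+259/9384) = 9223/10000 ≈ 0.922300
step 4 [4y] zero: DF = P = 4471/5000 ≈ 0.894200
step 5 [5y] bond c/1=7/100: DF=(587789/500000 − 7/100·(0.963900+0.929000+0.922300+0.894200))/(1+7/100) = 107/125 ≈ 0.856000
step 6 [6y] zero: DF = P = 521/625 ≈ 0.833600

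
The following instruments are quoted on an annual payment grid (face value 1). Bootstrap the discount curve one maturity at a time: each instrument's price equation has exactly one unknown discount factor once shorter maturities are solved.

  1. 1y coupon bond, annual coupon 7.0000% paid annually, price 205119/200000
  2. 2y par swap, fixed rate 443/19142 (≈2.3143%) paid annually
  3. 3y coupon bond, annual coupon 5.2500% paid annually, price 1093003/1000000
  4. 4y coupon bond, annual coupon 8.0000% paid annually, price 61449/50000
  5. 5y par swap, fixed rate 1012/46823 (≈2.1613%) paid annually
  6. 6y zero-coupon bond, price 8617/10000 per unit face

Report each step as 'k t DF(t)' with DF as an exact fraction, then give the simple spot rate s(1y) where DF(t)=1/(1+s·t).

1 1 1917/2000
2 2 9557/10000
3 3 943/1000
4 4 9263/10000
5 5 2247/2500
6 6 8617/10000
s(1y) = (1/(1917/2000) − 1)/(1) = 83/1917 ≈ 4.3297%

step 1 [1y] bond c/1=7/100: DF=(205119/200000 − 7/100·(0))/(1+7/100) = 1917/2000 ≈ 0.958500
step 2 [2y] swap r/1=443/19142: DF=(1 − 443/19142·(0.958500))/(1+443/19142) = 9557/10000 ≈ 0.955700
step 3 [3y] bond c/1=21/400: DF=(1093003/1000000 − 21/400·(0.958500+0.955700))/(1+21/400) = 943/1000 ≈ 0.943000
step 4 [4y] bond c/1=2/25: DF=(61449/50000 − 2/25·(0.958500+0.955700+0.943000))/(1+2/25) = 9263/10000 ≈ 0.926300
step 5 [5y] swap r/1=1012/46823: DF=(1 − 1012/46823·(0.958500+0.955700+0.943000+0.926300))/(1+1012/46823) = 2247/2500 ≈ 0.898800
step 6 [6y] zero: DF = P = 8617/10000 ≈ 0.861700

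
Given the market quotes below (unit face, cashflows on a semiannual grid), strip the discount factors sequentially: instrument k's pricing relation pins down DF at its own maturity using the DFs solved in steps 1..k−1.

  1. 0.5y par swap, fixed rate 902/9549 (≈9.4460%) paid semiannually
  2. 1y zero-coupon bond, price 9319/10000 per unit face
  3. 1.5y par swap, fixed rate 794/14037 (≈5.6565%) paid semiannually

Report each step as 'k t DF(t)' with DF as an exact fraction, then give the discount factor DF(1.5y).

1 1/2 9549/10000
2 1 9319/10000
3 3/2 4603/5000
DF(1.5y) = 4603/5000 ≈ 0.920600

step 1 [0.5y] swap r/2=451/9549: DF=(1 − 451/9549·(0))/(1+451/9549) = 9549/10000 ≈ 0.954900
step 2 [1y] zero: DF = P = 9319/10000 ≈ 0.931900
step 3 [1.5y] swap r/2=397/14037: DF=(1 − 397/14037·(0.954900+0.931900))/(1+397/14037) = 4603/5000 ≈ 0.920600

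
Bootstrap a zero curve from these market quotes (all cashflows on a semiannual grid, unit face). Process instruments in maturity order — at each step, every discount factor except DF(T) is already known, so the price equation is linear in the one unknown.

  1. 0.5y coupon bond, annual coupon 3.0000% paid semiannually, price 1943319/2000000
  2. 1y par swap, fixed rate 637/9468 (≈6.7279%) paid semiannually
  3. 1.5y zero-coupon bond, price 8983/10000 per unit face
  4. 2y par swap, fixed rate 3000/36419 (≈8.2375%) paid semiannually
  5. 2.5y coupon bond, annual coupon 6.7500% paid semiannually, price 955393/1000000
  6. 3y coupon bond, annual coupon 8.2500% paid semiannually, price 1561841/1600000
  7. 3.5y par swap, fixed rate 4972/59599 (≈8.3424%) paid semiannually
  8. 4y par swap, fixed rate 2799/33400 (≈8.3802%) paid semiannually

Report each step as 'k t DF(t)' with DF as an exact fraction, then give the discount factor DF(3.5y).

step 1 [0.5y] bond c/2=3/200: DF=(1943319/2000000 − 3/200·(0))/(1+3/200) = 9573/10000 ≈ 0.957300
step 2 [1y] swap r/2=637/18936: DF=(1 − 637/18936·(0.957300))/(1+637/18936) = 9363/10000 ≈ 0.936300
step 3 [1.5y] zero: DF = P = 8983/10000 ≈ 0.898300
step 4 [2y] swap r/2=1500/36419: DF=(1 − 1500/36419·(0.957300+0.936300+0.898300))/(1+1500/36419) = 17/20 ≈ 0.850000
step 5 [2.5y] bond c/2=27/800: DF=(955393/1000000 − 27/800·(0.957300+0.936300+0.898300+0.850000))/(1+27/800) = 8053/10000 ≈ 0.805300
step 6 [3y] bond c/2=33/800: DF=(1561841/1600000 − 33/800·(0.957300+0.936300+0.898300+0.850000+0.805300))/(1+33/800) = 7613/10000 ≈ 0.761300
step 7 [3.5y] swap r/2=2486/59599: DF=(1 − 2486/59599·(0.957300+0.936300+0.898300+0.850000+0.805300+0.761300))/(1+2486/59599) = 3757/5000 ≈ 0.751400
step 8 [4y] swap r/2=2799/66800: DF=(1 − 2799/66800·(0.957300+0.936300+0.898300+0.850000+0.805300+0.761300+0.751400))/(1+2799/66800) = 7201/10000 ≈ 0.720100

1 1/2 9573/10000
2 1 9363/10000
3 3/2 8983/10000
4 2 17/20
5 5/2 8053/10000
6 3 7613/10000
7 7/2 3757/5000
8 4 7201/10000
DF(3.5y) = 3757/5000 ≈ 0.751400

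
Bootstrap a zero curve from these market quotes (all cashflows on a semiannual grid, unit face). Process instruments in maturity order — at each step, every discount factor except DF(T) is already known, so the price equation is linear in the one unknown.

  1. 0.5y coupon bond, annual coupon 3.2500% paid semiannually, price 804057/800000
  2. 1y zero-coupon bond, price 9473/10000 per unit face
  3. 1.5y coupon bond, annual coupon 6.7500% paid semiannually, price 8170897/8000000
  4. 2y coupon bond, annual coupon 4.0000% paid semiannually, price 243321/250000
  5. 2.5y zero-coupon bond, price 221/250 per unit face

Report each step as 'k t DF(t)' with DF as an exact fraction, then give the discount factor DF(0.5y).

1 1/2 989/1000
2 1 9473/10000
3 3/2 578/625
4 2 8981/10000
5 5/2 221/250
DF(0.5y) = 989/1000 ≈ 0.989000

step 1 [0.5y] bond c/2=13/800: DF=(804057/800000 − 13/800·(0))/(1+13/800) = 989/1000 ≈ 0.989000
step 2 [1y] zero: DF = P = 9473/10000 ≈ 0.947300
step 3 [1.5y] bond c/2=27/800: DF=(8170897/8000000 − 27/800·(0.989000+0.947300))/(1+27/800) = 578/625 ≈ 0.924800
step 4 [2y] bond c/2=1/50: DF=(243321/250000 − 1/50·(0.989000+0.947300+0.924800))/(1+1/50) = 8981/10000 ≈ 0.898100
step 5 [2.5y] zero: DF = P = 221/250 ≈ 0.884000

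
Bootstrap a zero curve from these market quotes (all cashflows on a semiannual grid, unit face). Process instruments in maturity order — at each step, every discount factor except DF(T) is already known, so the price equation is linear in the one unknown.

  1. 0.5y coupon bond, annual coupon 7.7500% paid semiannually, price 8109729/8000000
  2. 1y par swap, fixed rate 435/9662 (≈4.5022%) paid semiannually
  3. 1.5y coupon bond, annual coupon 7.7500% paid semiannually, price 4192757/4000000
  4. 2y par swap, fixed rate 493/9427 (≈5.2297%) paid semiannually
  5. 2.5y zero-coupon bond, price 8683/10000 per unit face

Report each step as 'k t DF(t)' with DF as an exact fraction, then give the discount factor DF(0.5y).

1 1/2 9759/10000
2 1 1913/2000
3 3/2 937/1000
4 2 4507/5000
5 5/2 8683/10000
DF(0.5y) = 9759/10000 ≈ 0.975900

step 1 [0.5y] bond c/2=31/800: DF=(8109729/8000000 − 31/800·(0))/(1+31/800) = 9759/10000 ≈ 0.975900
step 2 [1y] swap r/2=435/19324: DF=(1 − 435/19324·(0.975900))/(1+435/19324) = 1913/2000 ≈ 0.956500
step 3 [1.5y] bond c/2=31/800: DF=(4192757/4000000 − 31/800·(0.975900+0.956500))/(1+31/800) = 937/1000 ≈ 0.937000
step 4 [2y] swap r/2=493/18854: DF=(1 − 493/18854·(0.975900+0.956500+0.937000))/(1+493/18854) = 4507/5000 ≈ 0.901400
step 5 [2.5y] zero: DF = P = 8683/10000 ≈ 0.868300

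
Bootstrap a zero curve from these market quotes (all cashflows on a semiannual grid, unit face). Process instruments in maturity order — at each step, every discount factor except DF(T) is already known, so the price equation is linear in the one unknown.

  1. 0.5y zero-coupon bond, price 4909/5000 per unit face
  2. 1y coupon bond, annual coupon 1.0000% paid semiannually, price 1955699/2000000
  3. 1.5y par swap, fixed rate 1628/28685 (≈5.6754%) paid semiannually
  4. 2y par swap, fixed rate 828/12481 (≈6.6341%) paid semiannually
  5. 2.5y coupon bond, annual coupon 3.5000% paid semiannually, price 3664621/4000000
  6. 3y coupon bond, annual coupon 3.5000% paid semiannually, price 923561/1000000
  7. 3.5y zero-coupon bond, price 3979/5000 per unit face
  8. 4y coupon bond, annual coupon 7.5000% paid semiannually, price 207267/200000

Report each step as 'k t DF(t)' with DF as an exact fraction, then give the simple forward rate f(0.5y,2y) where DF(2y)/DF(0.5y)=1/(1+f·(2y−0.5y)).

1 1/2 4909/5000
2 1 9681/10000
3 3/2 4593/5000
4 2 4379/5000
5 5/2 209/250
6 3 8289/10000
7 7/2 3979/5000
8 4 3873/5000
f(0.5y,2y) = ((4909/5000)/(4379/5000) − 1)/(3/2) = 1060/13137 ≈ 8.0688%

step 1 [0.5y] zero: DF = P = 4909/5000 ≈ 0.981800
step 2 [1y] bond c/2=1/200: DF=(1955699/2000000 − 1/200·(0.981800))/(1+1/200) = 9681/10000 ≈ 0.968100
step 3 [1.5y] swap r/2=814/28685: DF=(1 − 814/28685·(0.981800+0.968100))/(1+814/28685) = 4593/5000 ≈ 0.918600
step 4 [2y] swap r/2=414/12481: DF=(1 − 414/12481·(0.981800+0.968100+0.918600))/(1+414/12481) = 4379/5000 ≈ 0.875800
step 5 [2.5y] bond c/2=7/400: DF=(3664621/4000000 − 7/400·(0.981800+0.968100+0.918600+0.875800))/(1+7/400) = 209/250 ≈ 0.836000
step 6 [3y] bond c/2=7/400: DF=(923561/1000000 − 7/400·(0.981800+0.968100+0.918600+0.875800+0.836000))/(1+7/400) = 8289/10000 ≈ 0.828900
step 7 [3.5y] zero: DF = P = 3979/5000 ≈ 0.795800
step 8 [4y] bond c/2=3/80: DF=(207267/200000 − 3/80·(0.981800+0.968100+0.918600+0.875800+0.836000+0.828900+0.795800))/(1+3/80) = 3873/5000 ≈ 0.774600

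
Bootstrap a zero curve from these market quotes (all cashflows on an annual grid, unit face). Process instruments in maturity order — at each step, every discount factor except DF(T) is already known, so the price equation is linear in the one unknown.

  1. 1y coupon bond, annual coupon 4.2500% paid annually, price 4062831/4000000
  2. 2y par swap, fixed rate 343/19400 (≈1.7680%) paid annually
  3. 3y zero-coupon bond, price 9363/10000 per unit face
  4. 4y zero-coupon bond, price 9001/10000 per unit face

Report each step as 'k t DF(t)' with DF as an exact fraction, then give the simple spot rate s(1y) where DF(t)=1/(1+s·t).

1 1 9743/10000
2 2 9657/10000
3 3 9363/10000
4 4 9001/10000
s(1y) = (1/(9743/10000) − 1)/(1) = 257/9743 ≈ 2.6378%

step 1 [1y] bond c/1=17/400: DF=(4062831/4000000 − 17/400·(0))/(1+17/400) = 9743/10000 ≈ 0.974300
step 2 [2y] swap r/1=343/19400: DF=(1 − 343/19400·(0.974300))/(1+343/19400) = 9657/10000 ≈ 0.965700
step 3 [3y] zero: DF = P = 9363/10000 ≈ 0.936300
step 4 [4y] zero: DF = P = 9001/10000 ≈ 0.900100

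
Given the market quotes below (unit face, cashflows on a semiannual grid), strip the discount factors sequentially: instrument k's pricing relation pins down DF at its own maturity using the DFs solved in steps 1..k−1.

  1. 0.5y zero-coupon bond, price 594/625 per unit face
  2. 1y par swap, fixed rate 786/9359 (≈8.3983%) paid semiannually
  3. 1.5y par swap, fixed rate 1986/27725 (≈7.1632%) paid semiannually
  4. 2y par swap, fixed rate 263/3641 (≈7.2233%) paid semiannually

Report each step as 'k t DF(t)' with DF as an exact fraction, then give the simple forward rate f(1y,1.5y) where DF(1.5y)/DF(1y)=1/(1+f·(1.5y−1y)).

step 1 [0.5y] zero: DF = P = 594/625 ≈ 0.950400
step 2 [1y] swap r/2=393/9359: DF=(1 − 393/9359·(0.950400))/(1+393/9359) = 4607/5000 ≈ 0.921400
step 3 [1.5y] swap r/2=993/27725: DF=(1 − 993/27725·(0.950400+0.921400))/(1+993/27725) = 9007/10000 ≈ 0.900700
step 4 [2y] swap r/2=263/7282: DF=(1 − 263/7282·(0.950400+0.921400+0.900700))/(1+263/7282) = 1737/2000 ≈ 0.868500

1 1/2 594/625
2 1 4607/5000
3 3/2 9007/10000
4 2 1737/2000
f(1y,1.5y) = ((4607/5000)/(9007/10000) − 1)/(1/2) = 414/9007 ≈ 4.5964%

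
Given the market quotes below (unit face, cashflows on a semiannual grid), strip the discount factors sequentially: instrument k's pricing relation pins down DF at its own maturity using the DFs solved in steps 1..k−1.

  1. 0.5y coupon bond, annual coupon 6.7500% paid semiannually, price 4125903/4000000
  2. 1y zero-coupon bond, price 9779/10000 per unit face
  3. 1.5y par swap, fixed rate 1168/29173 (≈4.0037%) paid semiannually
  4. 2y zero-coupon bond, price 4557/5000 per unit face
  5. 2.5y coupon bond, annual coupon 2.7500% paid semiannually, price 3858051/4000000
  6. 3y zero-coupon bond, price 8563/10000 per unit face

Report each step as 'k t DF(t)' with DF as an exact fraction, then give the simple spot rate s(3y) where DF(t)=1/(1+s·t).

step 1 [0.5y] bond c/2=27/800: DF=(4125903/4000000 − 27/800·(0))/(1+27/800) = 4989/5000 ≈ 0.997800
step 2 [1y] zero: DF = P = 9779/10000 ≈ 0.977900
step 3 [1.5y] swap r/2=584/29173: DF=(1 − 584/29173·(0.997800+0.977900))/(1+584/29173) = 1177/1250 ≈ 0.941600
step 4 [2y] zero: DF = P = 4557/5000 ≈ 0.911400
step 5 [2.5y] bond c/2=11/800: DF=(3858051/4000000 − 11/800·(0.997800+0.977900+0.941600+0.911400))/(1+11/800) = 1799/2000 ≈ 0.899500
step 6 [3y] zero: DF = P = 8563/10000 ≈ 0.856300

1 1/2 4989/5000
2 1 9779/10000
3 3/2 1177/1250
4 2 4557/5000
5 5/2 1799/2000
6 3 8563/10000
s(3y) = (1/(8563/10000) − 1)/(3) = 479/8563 ≈ 5.5938%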